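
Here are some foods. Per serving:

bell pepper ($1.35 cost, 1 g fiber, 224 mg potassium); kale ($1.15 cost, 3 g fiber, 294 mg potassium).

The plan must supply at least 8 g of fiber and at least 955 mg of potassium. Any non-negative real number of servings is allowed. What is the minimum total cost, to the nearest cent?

Check every corner: each single food scaled to meet both minima, and each pair solved so both constraints bind.
bell pepper only: max(8/1, 955/224) = 8 servings → $10.80.
kale only: max(8/3, 955/294) = 3.248 servings → $3.74.
bell pepper + kale with both tight: 1.357 servings and 2.214 servings → $4.38.
So the least-cost plan costs $3.74.

$3.74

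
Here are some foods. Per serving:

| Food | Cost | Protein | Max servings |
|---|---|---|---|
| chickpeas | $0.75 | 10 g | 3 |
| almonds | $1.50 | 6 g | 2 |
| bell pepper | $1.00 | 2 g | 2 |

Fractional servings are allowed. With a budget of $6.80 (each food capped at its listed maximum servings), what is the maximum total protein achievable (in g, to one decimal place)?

Protein per dollar: chickpeas 13.33, almonds 4, bell pepper 2.
Take 3 servings of chickpeas: spends $2.25, +30.0 g protein (running total 30.0 g).
Take 2 servings of almonds: spends $3.00, +12.0 g protein (running total 42.0 g).
Take 1.55 servings of bell pepper: spends $1.55, +3.1 g protein (running total 45.1 g).
Filling greedily by protein-per-dollar is optimal for one linear limit, giving 45.1 g.

45.1 g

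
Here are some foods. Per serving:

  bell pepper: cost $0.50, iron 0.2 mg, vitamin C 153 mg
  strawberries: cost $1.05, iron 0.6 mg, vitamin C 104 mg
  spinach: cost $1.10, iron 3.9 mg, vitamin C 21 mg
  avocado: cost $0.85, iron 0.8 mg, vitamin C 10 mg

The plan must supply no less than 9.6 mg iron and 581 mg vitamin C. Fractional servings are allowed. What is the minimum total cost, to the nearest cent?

$4.25

Two binding constraints pin down two serving amounts, so the optimal mix uses at most two foods. The candidates are each food alone (scaled to the tighter of iron/vitamin C) and each pair with both constraints tight.
bell pepper only: max(9.6/0.2, 581/153) = 48 servings → $24.00.
strawberries only: max(9.6/0.6, 581/104) = 16 servings → $16.80.
spinach only: max(9.6/3.9, 581/21) = 27.67 servings → $30.43.
avocado only: max(9.6/0.8, 581/10) = 58.1 servings → $49.38.
bell pepper + strawberries: intersection lies outside the first quadrant.
bell pepper + spinach with both tight: 3.484 servings and 2.283 servings → $4.25.
bell pepper + avocado with both tight: 3.063 servings and 11.23 servings → $11.08.
strawberries + spinach with both tight: 5.253 servings and 1.653 servings → $7.33.
strawberries + avocado with both tight: 4.777 servings and 8.417 servings → $12.17.
spinach + avocado: intersection lies outside the first quadrant.
The minimum over all feasible corners is $4.25.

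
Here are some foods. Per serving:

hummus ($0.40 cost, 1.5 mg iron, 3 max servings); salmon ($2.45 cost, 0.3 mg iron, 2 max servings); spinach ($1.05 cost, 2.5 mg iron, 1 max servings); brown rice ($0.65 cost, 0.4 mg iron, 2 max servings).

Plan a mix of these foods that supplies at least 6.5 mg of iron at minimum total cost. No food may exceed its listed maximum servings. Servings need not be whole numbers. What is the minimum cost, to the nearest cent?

$2.04

Cost per mg of iron: hummus $0.2667, spinach $0.4200, brown rice $1.6250, salmon $8.1667.
Take 3 servings of hummus: +4.5 mg iron for $1.20 (total $1.20, still need 2.0 mg).
Take 0.8 servings of spinach: +2.0 mg iron for $0.84 (total $2.04, still need 0.0 mg).
Filling from the cheapest source first is optimal under one linear minimum: $2.04.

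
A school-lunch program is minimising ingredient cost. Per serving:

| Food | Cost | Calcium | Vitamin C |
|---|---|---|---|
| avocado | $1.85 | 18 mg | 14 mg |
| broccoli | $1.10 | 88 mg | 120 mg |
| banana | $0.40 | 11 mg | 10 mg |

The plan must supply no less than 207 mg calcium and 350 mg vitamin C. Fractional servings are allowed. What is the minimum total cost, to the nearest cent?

$3.21

Compare the cost at each extreme point of the feasible region.
avocado only: max(207/18, 350/14) = 25 servings → $46.25.
broccoli only: max(207/88, 350/120) = 2.917 servings → $3.21.
banana only: max(207/11, 350/10) = 35 servings → $14.00.
avocado + broccoli: the both-tight solution has a negative serving — not a feasible corner.
avocado + banana with both targets exact would need a negative amount; discard.
broccoli + banana: intersection lies outside the first quadrant.
So the least-cost plan costs $3.21.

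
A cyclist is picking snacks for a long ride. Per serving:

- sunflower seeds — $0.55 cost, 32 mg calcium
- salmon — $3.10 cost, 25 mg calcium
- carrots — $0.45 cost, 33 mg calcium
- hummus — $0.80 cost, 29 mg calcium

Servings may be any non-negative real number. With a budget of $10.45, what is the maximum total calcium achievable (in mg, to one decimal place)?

766.3 mg

Calcium per dollar: carrots 73.33, sunflower seeds 58.18, hummus 36.25, salmon 8.065.
With no serving limits, spend the whole cost allowance on carrots: $10.45 / $0.45 × 33 mg = 766.3 mg.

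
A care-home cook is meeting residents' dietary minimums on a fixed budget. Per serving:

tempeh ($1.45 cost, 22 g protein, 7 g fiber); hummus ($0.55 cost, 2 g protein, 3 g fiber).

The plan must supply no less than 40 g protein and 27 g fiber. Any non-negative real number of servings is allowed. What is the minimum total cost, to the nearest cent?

$5.16

An LP optimum is at a vertex; with two nutrient constraints at most two foods are used. Check each candidate.
tempeh only: max(40/22, 27/7) = 3.857 servings → $5.59.
hummus only: max(40/2, 27/3) = 20 servings → $11.00.
tempeh + hummus with both tight: 1.269 servings and 6.038 servings → $5.16.
The minimum over all feasible corners is $5.16.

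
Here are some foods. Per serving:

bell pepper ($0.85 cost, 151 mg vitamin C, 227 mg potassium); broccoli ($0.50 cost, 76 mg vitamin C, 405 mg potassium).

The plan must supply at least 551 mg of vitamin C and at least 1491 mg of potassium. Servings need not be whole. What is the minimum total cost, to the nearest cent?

$3.27

An LP optimum is at a vertex; with two nutrient constraints at most two foods are used. Check each candidate.
bell pepper only: max(551/151, 1491/227) = 6.568 servings → $5.58.
broccoli only: max(551/76, 1491/405) = 7.25 servings → $3.62.
bell pepper + broccoli with both tight: 2.502 servings and 2.279 servings → $3.27.
The minimum over all feasible corners is $3.27.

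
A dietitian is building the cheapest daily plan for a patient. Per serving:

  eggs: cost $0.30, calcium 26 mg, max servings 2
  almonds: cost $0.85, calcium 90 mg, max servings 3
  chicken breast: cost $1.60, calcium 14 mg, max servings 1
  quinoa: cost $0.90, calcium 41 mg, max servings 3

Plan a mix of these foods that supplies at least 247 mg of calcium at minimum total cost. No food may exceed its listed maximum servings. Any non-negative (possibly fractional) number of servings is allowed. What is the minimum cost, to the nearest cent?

$2.33

Cost per mg of calcium: almonds $0.0094, eggs $0.0115, quinoa $0.0220, chicken breast $0.1143.
Take 2.744 servings of almonds: +247.0 mg calcium for $2.33 (total $2.33, still need 0.0 mg).
Greedy by cheapest-per-mg is optimal for a single linear constraint, so the minimum cost is $2.33.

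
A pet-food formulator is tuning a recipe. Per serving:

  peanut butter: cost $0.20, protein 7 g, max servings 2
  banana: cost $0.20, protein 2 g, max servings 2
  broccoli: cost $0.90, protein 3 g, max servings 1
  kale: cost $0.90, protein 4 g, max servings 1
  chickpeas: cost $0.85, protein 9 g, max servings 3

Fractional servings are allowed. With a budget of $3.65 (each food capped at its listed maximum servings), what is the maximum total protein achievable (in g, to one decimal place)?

46.3 g

Protein per dollar: peanut butter 35, chickpeas 10.59, banana 10, kale 4.444, broccoli 3.333.
Take 2 servings of peanut butter: spends $0.40, +14.0 g protein (running total 14.0 g).
Take 3 servings of chickpeas: spends $2.55, +27.0 g protein (running total 41.0 g).
Take 2 servings of banana: spends $0.40, +4.0 g protein (running total 45.0 g).
Take 0.3333 servings of kale: spends $0.30, +1.3 g protein (running total 46.3 g).
Greedy by best ratio exhausts the cost allowance optimally: 46.3 g.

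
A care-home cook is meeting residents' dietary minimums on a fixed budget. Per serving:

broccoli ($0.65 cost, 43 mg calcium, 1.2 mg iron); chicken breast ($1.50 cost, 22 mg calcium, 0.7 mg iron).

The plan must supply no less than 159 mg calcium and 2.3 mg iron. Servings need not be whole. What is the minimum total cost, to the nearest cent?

A basic optimal solution has at most two foods positive. Try each food alone and each pair with both targets met exactly.
broccoli only: max(159/43, 2.3/1.2) = 3.698 servings → $2.40.
chicken breast only: max(159/22, 2.3/0.7) = 7.227 servings → $10.84.
broccoli + chicken breast: intersection lies outside the first quadrant.
Cheapest feasible corner: $2.40.

$2.40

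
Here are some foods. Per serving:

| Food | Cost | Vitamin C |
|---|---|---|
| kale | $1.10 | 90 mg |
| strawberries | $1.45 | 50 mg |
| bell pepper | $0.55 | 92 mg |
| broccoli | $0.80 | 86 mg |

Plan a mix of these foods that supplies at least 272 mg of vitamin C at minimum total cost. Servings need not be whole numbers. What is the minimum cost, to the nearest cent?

$1.63

Cost per mg of vitamin C: bell pepper $0.0060, broccoli $0.0093, kale $0.0122, strawberries $0.0290.
With no serving limits, use only bell pepper: 272 mg / 92 mg = 2.957 servings × $0.55 = $1.63.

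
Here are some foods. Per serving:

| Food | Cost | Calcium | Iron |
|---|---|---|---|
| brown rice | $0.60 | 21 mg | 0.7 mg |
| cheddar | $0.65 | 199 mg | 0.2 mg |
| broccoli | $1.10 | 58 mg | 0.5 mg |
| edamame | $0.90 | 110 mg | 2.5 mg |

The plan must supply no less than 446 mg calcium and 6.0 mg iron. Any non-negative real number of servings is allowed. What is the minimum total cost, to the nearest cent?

brown rice only: max(446/21, 6.0/0.7) = 21.24 servings → $12.74.
cheddar only: max(446/199, 6.0/0.2) = 30 servings → $19.50.
broccoli only: max(446/58, 6.0/0.5) = 12 servings → $13.20.
edamame only: max(446/110, 6.0/2.5) = 4.055 servings → $3.65.
brown rice + cheddar with both tight: 8.178 servings and 1.378 servings → $5.80.
brown rice + broccoli with both tight: 4.153 servings and 6.186 servings → $9.30.
brown rice + edamame: the both-tight solution has a negative serving — not a feasible corner.
cheddar + broccoli with both targets exact would need a negative amount; discard.
cheddar + edamame with both tight: 0.9569 servings and 2.323 servings → $2.71.
broccoli + edamame with both tight: 5.056 servings and 1.389 servings → $6.81.
Cheapest feasible corner: $2.71.

$2.71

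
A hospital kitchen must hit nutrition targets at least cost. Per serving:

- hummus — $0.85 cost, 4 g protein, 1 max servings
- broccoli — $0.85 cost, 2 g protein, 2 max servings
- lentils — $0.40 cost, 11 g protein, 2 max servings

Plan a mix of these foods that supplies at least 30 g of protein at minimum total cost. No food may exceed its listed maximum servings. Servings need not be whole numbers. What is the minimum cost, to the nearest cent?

$3.35

Cost per g of protein: lentils $0.0364, hummus $0.2125, broccoli $0.4250.
Take 2 servings of lentils: +22.0 g protein for $0.80 (total $0.80, still need 8.0 g).
Take 1 serving of hummus: +4.0 g protein for $0.85 (total $1.65, still need 4.0 g).
Take 2 servings of broccoli: +4.0 g protein for $1.70 (total $3.35, still need 0.0 g).
Greedy by cheapest-per-g is optimal for a single linear constraint, so the minimum cost is $3.35.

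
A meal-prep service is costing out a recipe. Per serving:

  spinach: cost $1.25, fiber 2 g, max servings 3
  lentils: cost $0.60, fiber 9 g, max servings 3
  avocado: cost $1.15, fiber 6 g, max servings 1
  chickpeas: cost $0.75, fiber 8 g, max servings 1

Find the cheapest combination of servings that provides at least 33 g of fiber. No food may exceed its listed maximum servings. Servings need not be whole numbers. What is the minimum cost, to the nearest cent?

Cost per g of fiber: lentils $0.0667, chickpeas $0.0938, avocado $0.1917, spinach $0.6250.
Take 3 servings of lentils: +27.0 g fiber for $1.80 (total $1.80, still need 6.0 g).
Take 0.75 servings of chickpeas: +6.0 g fiber for $0.56 (total $2.36, still need 0.0 g).
Filling from the cheapest source first is optimal under one linear minimum: $2.36.

$2.36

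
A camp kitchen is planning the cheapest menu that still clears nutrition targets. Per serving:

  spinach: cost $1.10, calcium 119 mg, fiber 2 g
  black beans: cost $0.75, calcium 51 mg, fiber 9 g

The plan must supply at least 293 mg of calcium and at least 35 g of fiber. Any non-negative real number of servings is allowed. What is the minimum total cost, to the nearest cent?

The cheapest plan sits at a corner of the feasible region — with two constraints it uses at most two foods.
spinach only: max(293/119, 35/2) = 17.5 servings → $19.25.
black beans only: max(293/51, 35/9) = 5.745 servings → $4.31.
spinach + black beans with both tight: 0.8793 servings and 3.693 servings → $3.74.
So the least-cost plan costs $3.74.

$3.74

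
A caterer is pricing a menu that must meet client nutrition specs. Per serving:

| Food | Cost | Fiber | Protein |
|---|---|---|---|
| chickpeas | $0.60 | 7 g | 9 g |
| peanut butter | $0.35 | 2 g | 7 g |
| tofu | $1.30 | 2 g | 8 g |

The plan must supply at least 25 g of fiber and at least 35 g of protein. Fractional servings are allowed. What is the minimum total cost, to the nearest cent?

$2.26

An LP optimum is at a vertex; with two nutrient constraints at most two foods are used. Check each candidate.
chickpeas only: max(25/7, 35/9) = 3.889 servings → $2.33.
peanut butter only: max(25/2, 35/7) = 12.5 servings → $4.38.
tofu only: max(25/2, 35/8) = 12.5 servings → $16.25.
chickpeas + peanut butter with both tight: 3.387 servings and 0.6452 servings → $2.26.
chickpeas + tofu with both tight: 3.421 servings and 0.5263 servings → $2.74.
peanut butter + tofu: intersection lies outside the first quadrant.
The minimum over all feasible corners is $2.26.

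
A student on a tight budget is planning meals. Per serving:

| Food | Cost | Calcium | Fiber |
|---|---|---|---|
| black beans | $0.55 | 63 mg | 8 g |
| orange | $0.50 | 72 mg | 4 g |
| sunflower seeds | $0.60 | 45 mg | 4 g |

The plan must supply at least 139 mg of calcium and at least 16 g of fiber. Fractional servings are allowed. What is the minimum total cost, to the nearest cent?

$1.17

At the optimum either one food covers both requirements or two foods hit both targets exactly; no other combination can be cheaper.
black beans only: max(139/63, 16/8) = 2.206 servings → $1.21.
orange only: max(139/72, 16/4) = 4 servings → $2.00.
sunflower seeds only: max(139/45, 16/4) = 4 servings → $2.40.
black beans + orange with both tight: 1.84 servings and 0.321 servings → $1.17.
black beans + sunflower seeds with both tight: 1.519 servings and 0.963 servings → $1.41.
orange + sunflower seeds: intersection lies outside the first quadrant.
The minimum over all feasible corners is $1.17.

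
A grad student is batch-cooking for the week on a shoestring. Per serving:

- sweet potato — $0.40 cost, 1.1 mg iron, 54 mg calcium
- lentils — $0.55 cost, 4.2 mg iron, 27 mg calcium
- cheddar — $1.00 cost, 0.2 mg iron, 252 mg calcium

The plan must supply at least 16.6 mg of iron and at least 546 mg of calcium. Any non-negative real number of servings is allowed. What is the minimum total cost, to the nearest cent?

$3.88

An LP optimum is at a vertex; with two nutrient constraints at most two foods are used. Check each candidate.
sweet potato only: max(16.6/1.1, 546/54) = 15.09 servings → $6.04.
lentils only: max(16.6/4.2, 546/27) = 20.22 servings → $11.12.
cheddar only: max(16.6/0.2, 546/252) = 83 servings → $83.00.
sweet potato + lentils with both tight: 9.361 servings and 1.501 servings → $4.57.
sweet potato + cheddar with both targets exact would need a negative amount; discard.
lentils + cheddar with both tight: 3.869 servings and 1.752 servings → $3.88.
So the least-cost plan costs $3.88.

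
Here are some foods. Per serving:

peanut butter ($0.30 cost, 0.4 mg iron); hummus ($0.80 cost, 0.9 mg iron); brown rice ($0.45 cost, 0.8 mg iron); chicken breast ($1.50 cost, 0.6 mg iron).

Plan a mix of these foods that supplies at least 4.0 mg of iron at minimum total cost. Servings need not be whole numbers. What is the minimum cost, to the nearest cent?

$2.25

Cost per mg of iron: brown rice $0.5625, peanut butter $0.7500, hummus $0.8889, chicken breast $2.5000.
With no serving limits, use only brown rice: 4.0 mg / 0.8 mg = 5 servings × $0.45 = $2.25.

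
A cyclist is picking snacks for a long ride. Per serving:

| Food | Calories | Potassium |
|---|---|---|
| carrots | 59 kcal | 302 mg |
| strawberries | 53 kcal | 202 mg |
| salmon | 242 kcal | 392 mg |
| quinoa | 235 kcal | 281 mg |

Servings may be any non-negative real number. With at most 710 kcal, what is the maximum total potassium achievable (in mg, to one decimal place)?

Potassium per kcal: carrots 5.119, strawberries 3.811, salmon 1.62, quinoa 1.196.
With no serving limits, spend the whole calories allowance on carrots: 710 kcal / 59 kcal × 302 mg = 3634.2 mg.

3634.2 mg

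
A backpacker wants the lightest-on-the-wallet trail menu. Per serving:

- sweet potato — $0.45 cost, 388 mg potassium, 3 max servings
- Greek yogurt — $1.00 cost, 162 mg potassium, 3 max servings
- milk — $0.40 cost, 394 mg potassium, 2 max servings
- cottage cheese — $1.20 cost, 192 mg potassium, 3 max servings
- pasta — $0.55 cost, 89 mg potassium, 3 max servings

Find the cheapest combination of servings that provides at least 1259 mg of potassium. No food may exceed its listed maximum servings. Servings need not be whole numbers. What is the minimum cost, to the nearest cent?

Cost per mg of potassium: milk $0.0010, sweet potato $0.0012, Greek yogurt $0.0062, pasta $0.0062, cottage cheese $0.0063.
Take 2 servings of milk: +788.0 mg potassium for $0.80 (total $0.80, still need 471.0 mg).
Take 1.214 servings of sweet potato: +471.0 mg potassium for $0.55 (total $1.35, still need 0.0 mg).
Filling from the cheapest source first is optimal under one linear minimum: $1.35.

$1.35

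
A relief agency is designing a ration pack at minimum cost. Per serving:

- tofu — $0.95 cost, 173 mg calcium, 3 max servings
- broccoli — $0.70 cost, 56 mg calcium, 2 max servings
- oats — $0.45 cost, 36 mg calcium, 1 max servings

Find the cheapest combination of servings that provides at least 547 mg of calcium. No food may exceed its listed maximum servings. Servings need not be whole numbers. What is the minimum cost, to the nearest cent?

Cost per mg of calcium: tofu $0.0055, broccoli $0.0125, oats $0.0125.
Take 3 servings of tofu: +519.0 mg calcium for $2.85 (total $2.85, still need 28.0 mg).
Take 0.5 servings of broccoli: +28.0 mg calcium for $0.35 (total $3.20, still need 0.0 mg).
Greedy by cheapest-per-mg is optimal for a single linear constraint, so the minimum cost is $3.20.

$3.20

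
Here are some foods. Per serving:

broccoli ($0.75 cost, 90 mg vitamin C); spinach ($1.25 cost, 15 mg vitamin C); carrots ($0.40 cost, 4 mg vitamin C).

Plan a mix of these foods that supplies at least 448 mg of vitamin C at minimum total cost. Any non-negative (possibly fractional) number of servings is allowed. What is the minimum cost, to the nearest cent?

$3.73

Cost per mg of vitamin C: broccoli $0.0083, spinach $0.0833, carrots $0.1000.
With no serving limits, use only broccoli: 448 mg / 90 mg = 4.978 servings × $0.75 = $3.73.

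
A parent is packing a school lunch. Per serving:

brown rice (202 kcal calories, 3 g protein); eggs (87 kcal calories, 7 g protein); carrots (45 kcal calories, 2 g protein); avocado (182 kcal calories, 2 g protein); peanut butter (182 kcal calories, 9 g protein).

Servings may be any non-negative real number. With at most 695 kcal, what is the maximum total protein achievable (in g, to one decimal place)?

55.9 g

Protein per kcal: eggs 0.08046, peanut butter 0.04945, carrots 0.04444, brown rice 0.01485, avocado 0.01099.
With no serving limits, spend the whole calories allowance on eggs: 695 kcal / 87 kcal × 7 g = 55.9 g.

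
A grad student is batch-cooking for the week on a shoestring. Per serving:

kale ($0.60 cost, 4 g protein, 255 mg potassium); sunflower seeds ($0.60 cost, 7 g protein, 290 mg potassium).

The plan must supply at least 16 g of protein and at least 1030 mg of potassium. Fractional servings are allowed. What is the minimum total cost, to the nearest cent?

Check every corner: each single food scaled to meet both minima, and each pair solved so both constraints bind.
kale only: max(16/4, 1030/255) = 4.039 servings → $2.42.
sunflower seeds only: max(16/7, 1030/290) = 3.552 servings → $2.13.
kale + sunflower seeds: intersection lies outside the first quadrant.
So the least-cost plan costs $2.13.

$2.13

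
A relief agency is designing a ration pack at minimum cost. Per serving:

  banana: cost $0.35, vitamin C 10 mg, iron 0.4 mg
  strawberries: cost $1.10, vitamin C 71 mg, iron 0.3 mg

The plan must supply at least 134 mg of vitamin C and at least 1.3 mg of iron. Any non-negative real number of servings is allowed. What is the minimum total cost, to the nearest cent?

$2.48

Minimising a linear cost over {vitamin C ≥ 134, iron ≥ 1.3, servings ≥ 0} — the optimum is at a vertex, using one or two foods.
banana only: max(134/10, 1.3/0.4) = 13.4 servings → $4.69.
strawberries only: max(134/71, 1.3/0.3) = 4.333 servings → $4.77.
banana + strawberries with both tight: 2.051 servings and 1.598 servings → $2.48.
The minimum over all feasible corners is $2.48.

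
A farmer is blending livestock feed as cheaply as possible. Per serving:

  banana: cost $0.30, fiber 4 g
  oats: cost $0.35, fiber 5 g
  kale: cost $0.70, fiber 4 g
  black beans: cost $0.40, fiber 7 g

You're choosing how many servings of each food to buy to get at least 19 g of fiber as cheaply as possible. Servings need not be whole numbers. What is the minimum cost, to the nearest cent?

Cost per g of fiber: black beans $0.0571, oats $0.0700, banana $0.0750, kale $0.1750.
With no serving limits, use only black beans: 19 g / 7 g = 2.714 servings × $0.40 = $1.09.

$1.09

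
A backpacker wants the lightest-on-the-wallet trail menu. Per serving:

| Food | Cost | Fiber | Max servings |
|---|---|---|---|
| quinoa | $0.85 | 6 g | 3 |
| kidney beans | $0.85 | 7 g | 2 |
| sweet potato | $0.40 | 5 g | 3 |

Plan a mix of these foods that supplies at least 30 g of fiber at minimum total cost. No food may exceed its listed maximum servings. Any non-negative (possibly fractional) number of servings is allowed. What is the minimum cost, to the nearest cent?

Cost per g of fiber: sweet potato $0.0800, kidney beans $0.1214, quinoa $0.1417.
Take 3 servings of sweet potato: +15.0 g fiber for $1.20 (total $1.20, still need 15.0 g).
Take 2 servings of kidney beans: +14.0 g fiber for $1.70 (total $2.90, still need 1.0 g).
Take 0.1667 servings of quinoa: +1.0 g fiber for $0.14 (total $3.04, still need 0.0 g).
Greedy by cheapest-per-g is optimal for a single linear constraint, so the minimum cost is $3.04.

$3.04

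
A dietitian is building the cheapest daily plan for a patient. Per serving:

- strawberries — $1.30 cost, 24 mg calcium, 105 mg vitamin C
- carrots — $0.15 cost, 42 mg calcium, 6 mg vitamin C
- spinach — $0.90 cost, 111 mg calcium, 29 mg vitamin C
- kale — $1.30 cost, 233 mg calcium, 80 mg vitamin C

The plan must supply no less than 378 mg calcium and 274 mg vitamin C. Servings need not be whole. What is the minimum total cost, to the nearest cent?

Check every corner: each single food scaled to meet both minima, and each pair solved so both constraints bind.
strawberries only: max(378/24, 274/105) = 15.75 servings → $20.48.
carrots only: max(378/42, 274/6) = 45.67 servings → $6.85.
spinach only: max(378/111, 274/29) = 9.448 servings → $8.50.
kale only: max(378/233, 274/80) = 3.425 servings → $4.45.
strawberries + carrots with both tight: 2.166 servings and 7.762 servings → $3.98.
strawberries + spinach with both tight: 1.775 servings and 3.022 servings → $5.03.
strawberries + kale with both tight: 1.49 servings and 1.469 servings → $3.85.
carrots + spinach: the both-tight solution has a negative serving — not a feasible corner.
carrots + kale with both targets exact would need a negative amount; discard.
spinach + kale with both targets exact would need a negative amount; discard.
The minimum over all feasible corners is $3.85.

$3.85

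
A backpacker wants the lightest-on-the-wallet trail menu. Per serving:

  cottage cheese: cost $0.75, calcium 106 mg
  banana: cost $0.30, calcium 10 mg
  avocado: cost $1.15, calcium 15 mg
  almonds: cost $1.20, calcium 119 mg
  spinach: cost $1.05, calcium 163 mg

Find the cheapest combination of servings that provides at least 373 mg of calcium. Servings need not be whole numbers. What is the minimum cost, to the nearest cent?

$2.40

Cost per mg of calcium: spinach $0.0064, cottage cheese $0.0071, almonds $0.0101, banana $0.0300, avocado $0.0767.
With no serving limits, use only spinach: 373 mg / 163 mg = 2.288 servings × $1.05 = $2.40.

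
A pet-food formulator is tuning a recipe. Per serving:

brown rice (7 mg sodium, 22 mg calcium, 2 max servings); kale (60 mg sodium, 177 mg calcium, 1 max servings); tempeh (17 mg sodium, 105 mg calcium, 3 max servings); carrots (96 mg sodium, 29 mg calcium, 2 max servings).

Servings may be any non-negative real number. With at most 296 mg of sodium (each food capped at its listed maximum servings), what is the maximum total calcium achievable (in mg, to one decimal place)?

Calcium per mg sodium: tempeh 6.176, brown rice 3.143, kale 2.95, carrots 0.3021.
Take 3 servings of tempeh: uses 51 mg sodium, +315.0 mg calcium (running total 315.0 mg).
Take 2 servings of brown rice: uses 14 mg sodium, +44.0 mg calcium (running total 359.0 mg).
Take 1 serving of kale: uses 60 mg sodium, +177.0 mg calcium (running total 536.0 mg).
Take 1.781 servings of carrots: uses 171 mg sodium, +51.7 mg calcium (running total 587.7 mg).
Filling greedily by calcium-per-mg sodium is optimal for one linear limit, giving 587.7 mg.

587.7 mg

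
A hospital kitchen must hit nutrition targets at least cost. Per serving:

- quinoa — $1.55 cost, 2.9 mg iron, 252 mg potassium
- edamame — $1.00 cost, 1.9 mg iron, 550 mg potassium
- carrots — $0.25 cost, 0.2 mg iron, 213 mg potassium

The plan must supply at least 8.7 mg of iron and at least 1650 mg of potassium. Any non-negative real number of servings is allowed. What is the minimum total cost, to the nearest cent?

Check every corner: each single food scaled to meet both minima, and each pair solved so both constraints bind.
quinoa only: max(8.7/2.9, 1650/252) = 6.548 servings → $10.15.
edamame only: max(8.7/1.9, 1650/550) = 4.579 servings → $4.58.
carrots only: max(8.7/0.2, 1650/213) = 43.5 servings → $10.88.
quinoa + edamame with both tight: 1.478 servings and 2.323 servings → $4.61.
quinoa + carrots with both tight: 2.685 servings and 4.57 servings → $5.30.
edamame + carrots with both targets exact would need a negative amount; discard.
So the least-cost plan costs $4.58.

$4.58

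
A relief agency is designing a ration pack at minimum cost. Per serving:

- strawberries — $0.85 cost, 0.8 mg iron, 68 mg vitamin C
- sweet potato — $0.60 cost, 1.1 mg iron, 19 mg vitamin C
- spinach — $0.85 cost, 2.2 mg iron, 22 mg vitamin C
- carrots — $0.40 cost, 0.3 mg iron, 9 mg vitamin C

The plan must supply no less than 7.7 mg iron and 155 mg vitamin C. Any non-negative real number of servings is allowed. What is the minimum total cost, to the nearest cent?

$3.68

At the optimum either one food covers both requirements or two foods hit both targets exactly; no other combination can be cheaper.
strawberries only: max(7.7/0.8, 155/68) = 9.625 servings → $8.18.
sweet potato only: max(7.7/1.1, 155/19) = 8.158 servings → $4.89.
spinach only: max(7.7/2.2, 155/22) = 7.045 servings → $5.99.
carrots only: max(7.7/0.3, 155/9) = 25.67 servings → $10.27.
strawberries + sweet potato with both tight: 0.406 servings and 6.705 servings → $4.37.
strawberries + spinach with both tight: 1.3 servings and 3.027 servings → $3.68.
strawberries + carrots: the both-tight solution has a negative serving — not a feasible corner.
sweet potato + spinach with both targets exact would need a negative amount; discard.
sweet potato + carrots with both tight: 5.429 servings and 5.762 servings → $5.56.
spinach + carrots with both tight: 1.727 servings and 13 servings → $6.67.
Cheapest feasible corner: $3.68.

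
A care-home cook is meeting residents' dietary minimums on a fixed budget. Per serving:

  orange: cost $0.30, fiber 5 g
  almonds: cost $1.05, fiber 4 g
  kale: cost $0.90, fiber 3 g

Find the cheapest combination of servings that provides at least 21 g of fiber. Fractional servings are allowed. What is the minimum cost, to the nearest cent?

Cost per g of fiber: orange $0.0600, almonds $0.2625, kale $0.3000.
With no serving limits, use only orange: 21 g / 5 g = 4.2 servings × $0.30 = $1.26.

$1.26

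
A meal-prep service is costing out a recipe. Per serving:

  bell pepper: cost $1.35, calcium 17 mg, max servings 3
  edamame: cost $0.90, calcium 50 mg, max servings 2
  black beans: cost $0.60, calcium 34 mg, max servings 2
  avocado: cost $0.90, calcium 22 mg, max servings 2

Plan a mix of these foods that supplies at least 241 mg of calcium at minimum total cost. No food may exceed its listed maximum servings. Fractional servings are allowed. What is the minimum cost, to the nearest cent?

Cost per mg of calcium: black beans $0.0176, edamame $0.0180, avocado $0.0409, bell pepper $0.0794.
Take 2 servings of black beans: +68.0 mg calcium for $1.20 (total $1.20, still need 173.0 mg).
Take 2 servings of edamame: +100.0 mg calcium for $1.80 (total $3.00, still need 73.0 mg).
Take 2 servings of avocado: +44.0 mg calcium for $1.80 (total $4.80, still need 29.0 mg).
Take 1.706 servings of bell pepper: +29.0 mg calcium for $2.30 (total $7.10, still need 0.0 mg).
Filling from the cheapest source first is optimal under one linear minimum: $7.10.

$7.10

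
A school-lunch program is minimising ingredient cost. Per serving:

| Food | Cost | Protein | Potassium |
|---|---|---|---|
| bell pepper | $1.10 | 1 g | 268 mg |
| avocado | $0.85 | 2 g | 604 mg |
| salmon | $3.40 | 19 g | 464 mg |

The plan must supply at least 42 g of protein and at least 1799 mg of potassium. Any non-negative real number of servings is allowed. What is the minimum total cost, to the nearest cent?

bell pepper only: max(42/1, 1799/268) = 42 servings → $46.20.
avocado only: max(42/2, 1799/604) = 21 servings → $17.85.
salmon only: max(42/19, 1799/464) = 3.877 servings → $13.18.
bell pepper + avocado: intersection lies outside the first quadrant.
bell pepper + salmon with both tight: 3.175 servings and 2.043 servings → $10.44.
avocado + salmon with both tight: 1.393 servings and 2.064 servings → $8.20.
The minimum over all feasible corners is $8.20.

$8.20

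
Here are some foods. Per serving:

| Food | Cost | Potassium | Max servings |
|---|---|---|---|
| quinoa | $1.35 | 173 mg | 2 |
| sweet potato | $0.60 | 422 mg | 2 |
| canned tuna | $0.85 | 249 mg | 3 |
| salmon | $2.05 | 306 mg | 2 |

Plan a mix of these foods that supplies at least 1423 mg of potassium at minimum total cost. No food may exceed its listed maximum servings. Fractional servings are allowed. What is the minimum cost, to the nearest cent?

$3.18

Cost per mg of potassium: sweet potato $0.0014, canned tuna $0.0034, salmon $0.0067, quinoa $0.0078.
Take 2 servings of sweet potato: +844.0 mg potassium for $1.20 (total $1.20, still need 579.0 mg).
Take 2.325 servings of canned tuna: +579.0 mg potassium for $1.98 (total $3.18, still need 0.0 mg).
Greedy by cheapest-per-mg is optimal for a single linear constraint, so the minimum cost is $3.18.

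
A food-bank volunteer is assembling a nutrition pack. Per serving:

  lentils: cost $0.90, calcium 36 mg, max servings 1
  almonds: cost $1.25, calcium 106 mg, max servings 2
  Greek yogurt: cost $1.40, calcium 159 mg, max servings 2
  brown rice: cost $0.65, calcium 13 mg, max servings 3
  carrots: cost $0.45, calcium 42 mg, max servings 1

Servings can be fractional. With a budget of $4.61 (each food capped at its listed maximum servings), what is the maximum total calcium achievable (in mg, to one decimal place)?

475.3 mg

Calcium per dollar: Greek yogurt 113.6, carrots 93.33, almonds 84.8, lentils 40, brown rice 20.
Take 2 servings of Greek yogurt: spends $2.80, +318.0 mg calcium (running total 318.0 mg).
Take 1 serving of carrots: spends $0.45, +42.0 mg calcium (running total 360.0 mg).
Take 1.088 servings of almonds: spends $1.36, +115.3 mg calcium (running total 475.3 mg).
Greedy by best ratio exhausts the cost allowance optimally: 475.3 mg.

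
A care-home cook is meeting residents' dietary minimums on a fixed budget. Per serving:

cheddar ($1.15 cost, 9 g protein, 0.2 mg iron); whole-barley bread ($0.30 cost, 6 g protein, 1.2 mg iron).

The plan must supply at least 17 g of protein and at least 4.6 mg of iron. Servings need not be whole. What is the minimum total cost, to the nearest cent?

$1.15

Two binding constraints pin down two serving amounts, so the optimal mix uses at most two foods. The candidates are each food alone (scaled to the tighter of protein/iron) and each pair with both constraints tight.
cheddar only: max(17/9, 4.6/0.2) = 23 servings → $26.45.
whole-barley bread only: max(17/6, 4.6/1.2) = 3.833 servings → $1.15.
cheddar + whole-barley bread: intersection lies outside the first quadrant.
So the least-cost plan costs $1.15.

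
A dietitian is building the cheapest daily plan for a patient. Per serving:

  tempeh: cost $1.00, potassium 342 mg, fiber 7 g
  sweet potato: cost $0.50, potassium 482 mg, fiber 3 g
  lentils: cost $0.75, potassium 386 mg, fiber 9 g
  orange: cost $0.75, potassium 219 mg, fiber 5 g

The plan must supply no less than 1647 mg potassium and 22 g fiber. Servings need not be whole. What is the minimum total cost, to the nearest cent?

$2.33

The cheapest plan sits at a corner of the feasible region — with two constraints it uses at most two foods.
tempeh only: max(1647/342, 22/7) = 4.816 servings → $4.82.
sweet potato only: max(1647/482, 22/3) = 7.333 servings → $3.67.
lentils only: max(1647/386, 22/9) = 4.267 servings → $3.20.
orange only: max(1647/219, 22/5) = 7.521 servings → $5.64.
tempeh + sweet potato with both tight: 2.412 servings and 1.706 servings → $3.26.
tempeh + lentils: the both-tight solution has a negative serving — not a feasible corner.
tempeh + orange with both targets exact would need a negative amount; discard.
sweet potato + lentils with both tight: 1.991 servings and 1.781 servings → $2.33.
sweet potato + orange with both tight: 1.949 servings and 3.23 servings → $3.40.
lentils + orange: intersection lies outside the first quadrant.
The minimum over all feasible corners is $2.33.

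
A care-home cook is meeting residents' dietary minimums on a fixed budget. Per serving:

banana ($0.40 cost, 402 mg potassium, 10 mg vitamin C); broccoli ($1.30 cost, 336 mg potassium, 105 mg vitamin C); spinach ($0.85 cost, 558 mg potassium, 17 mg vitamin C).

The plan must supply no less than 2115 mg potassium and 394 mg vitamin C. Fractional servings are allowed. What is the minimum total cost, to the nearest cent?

$5.52

The cheapest plan sits at a corner of the feasible region — with two constraints it uses at most two foods.
banana only: max(2115/402, 394/10) = 39.4 servings → $15.76.
broccoli only: max(2115/336, 394/105) = 6.295 servings → $8.18.
spinach only: max(2115/558, 394/17) = 23.18 servings → $19.70.
banana + broccoli with both tight: 2.309 servings and 3.533 servings → $5.52.
banana + spinach: intersection lies outside the first quadrant.
broccoli + spinach with both tight: 3.478 servings and 1.696 servings → $5.96.
The minimum over all feasible corners is $5.52.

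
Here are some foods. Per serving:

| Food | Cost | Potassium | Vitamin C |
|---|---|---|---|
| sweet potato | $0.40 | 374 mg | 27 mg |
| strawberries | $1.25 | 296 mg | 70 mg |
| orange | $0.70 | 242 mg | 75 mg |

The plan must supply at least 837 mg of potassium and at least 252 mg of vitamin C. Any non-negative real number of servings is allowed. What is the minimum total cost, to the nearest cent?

A basic optimal solution has at most two foods positive. Try each food alone and each pair with both targets met exactly.
sweet potato only: max(837/374, 252/27) = 9.333 servings → $3.73.
strawberries only: max(837/296, 252/70) = 3.6 servings → $4.50.
orange only: max(837/242, 252/75) = 3.459 servings → $2.42.
sweet potato + strawberries with both targets exact would need a negative amount; discard.
sweet potato + orange with both tight: 0.08324 servings and 3.33 servings → $2.36.
strawberries + orange with both tight: 0.3405 servings and 3.042 servings → $2.56.
Cheapest feasible corner: $2.36.

$2.36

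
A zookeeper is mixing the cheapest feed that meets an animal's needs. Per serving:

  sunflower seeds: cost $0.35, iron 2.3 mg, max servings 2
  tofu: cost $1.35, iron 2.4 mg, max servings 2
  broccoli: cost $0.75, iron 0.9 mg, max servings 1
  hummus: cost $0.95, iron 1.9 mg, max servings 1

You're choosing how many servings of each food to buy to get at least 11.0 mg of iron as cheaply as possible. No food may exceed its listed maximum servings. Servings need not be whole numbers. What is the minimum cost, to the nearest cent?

Cost per mg of iron: sunflower seeds $0.1522, hummus $0.5000, tofu $0.5625, broccoli $0.8333.
Take 2 servings of sunflower seeds: +4.6 mg iron for $0.70 (total $0.70, still need 6.4 mg).
Take 1 serving of hummus: +1.9 mg iron for $0.95 (total $1.65, still need 4.5 mg).
Take 1.875 servings of tofu: +4.5 mg iron for $2.53 (total $4.18, still need 0.0 mg).
Greedy by cheapest-per-mg is optimal for a single linear constraint, so the minimum cost is $4.18.

$4.18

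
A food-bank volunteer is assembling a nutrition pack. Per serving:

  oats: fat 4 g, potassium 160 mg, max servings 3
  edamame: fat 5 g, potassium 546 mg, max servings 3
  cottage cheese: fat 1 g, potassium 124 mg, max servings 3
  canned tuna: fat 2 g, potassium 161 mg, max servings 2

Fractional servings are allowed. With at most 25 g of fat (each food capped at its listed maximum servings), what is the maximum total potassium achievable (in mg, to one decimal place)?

2452.0 mg

Potassium per g fat: cottage cheese 124, edamame 109.2, canned tuna 80.5, oats 40.
Take 3 servings of cottage cheese: uses 3 g fat, +372.0 mg potassium (running total 372.0 mg).
Take 3 servings of edamame: uses 15 g fat, +1638.0 mg potassium (running total 2010.0 mg).
Take 2 servings of canned tuna: uses 4 g fat, +322.0 mg potassium (running total 2332.0 mg).
Take 0.75 servings of oats: uses 3 g fat, +120.0 mg potassium (running total 2452.0 mg).
Greedy by best ratio exhausts the fat allowance optimally: 2452.0 mg.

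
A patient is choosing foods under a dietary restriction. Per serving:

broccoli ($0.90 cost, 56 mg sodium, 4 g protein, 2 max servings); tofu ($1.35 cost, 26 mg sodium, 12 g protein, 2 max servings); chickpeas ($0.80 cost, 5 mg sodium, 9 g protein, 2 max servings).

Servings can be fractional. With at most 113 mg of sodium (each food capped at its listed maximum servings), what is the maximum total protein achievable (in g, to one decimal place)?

Protein per mg sodium: chickpeas 1.8, tofu 0.4615, broccoli 0.07143.
Take 2 servings of chickpeas: uses 10 mg sodium, +18.0 g protein (running total 18.0 g).
Take 2 servings of tofu: uses 52 mg sodium, +24.0 g protein (running total 42.0 g).
Take 0.9107 servings of broccoli: uses 51 mg sodium, +3.6 g protein (running total 45.6 g).
Filling greedily by protein-per-mg sodium is optimal for one linear limit, giving 45.6 g.

45.6 g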